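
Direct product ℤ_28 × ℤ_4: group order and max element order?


|ℤ_28 × ℤ_4| = 28 × 4 = 112
Max element order = lcm(28,4) = 28
Cyclic? No (gcd=4)

|ℤ_28×ℤ_4| = 112, max element order = 28


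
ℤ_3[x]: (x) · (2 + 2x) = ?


Expand and collect like terms; reduce coefficients mod 3:
x^0: 0·2 = 0 ≡ 0 (mod 3)
x^1: 0·2 + 1·2 = 2 ≡ 2 (mod 3)
x^2: 1·2 = 2 ≡ 2 (mod 3)
Result: 2x + 2x^2

f · g = 2x + 2x^2


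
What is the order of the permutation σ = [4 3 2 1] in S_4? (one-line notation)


Cycle decomposition: (1 4) (2 3)
Cycle lengths: 2, 2
Order = lcm(2, 2) = 2

ord(σ) = 2


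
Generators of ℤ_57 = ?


g generates ℤ_n iff gcd(g,n) = 1
Prime factors of 57: 3, 19
Generators are g ∈ {1,...,56} not divisible by any of these primes.
Generators: {1, 2, 4, 5, 7, 8, 10, 11, 13, 14, 16, 17, 20, 22, 23, 25, 26, 28, 29, 31, 32, 34, 35, 37, 40, 41, 43, 44, 46, 47, 49, 50, 52, 53, 55, 56}
Number of generators = φ(57) = 36

Generators of ℤ_57 = {1, 2, 4, 5, 7, 8, 10, 11, 13, 14, 16, 17, 20, 22, 23, 25, 26, 28, 29, 31, 32, 34, 35, 37, 40, 41, 43, 44, 46, 47, 49, 50, 52, 53, 55, 56}


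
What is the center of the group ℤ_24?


Z(G) = {g ∈ G | gx = xg for all x ∈ G}
ℤ_24 is abelian, so Z(G) = G

Z(ℤ_24) = ℤ_24


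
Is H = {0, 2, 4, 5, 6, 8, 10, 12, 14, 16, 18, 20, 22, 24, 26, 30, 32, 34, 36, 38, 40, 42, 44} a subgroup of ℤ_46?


Subgroup test for H = {0, 2, 4, 5, 6, 8, 10, 12, 14, 16, 18, 20, 22, 24, 26, 30, 32, 34, 36, 38, 40, 42, 44} in (ℤ_46, +):
(1) 0 ∈ H? Yes
(2) Closure: for all a,b ∈ H, (a+b) mod 46 ∈ H? No  [counterexample: 2 + 5 = 7 ∉ H]
(3) Inverses: for all a ∈ H, -a mod 46 ∈ H? No

No, H is not a subgroup of ℤ_46


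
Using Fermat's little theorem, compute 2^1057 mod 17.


Fermat's little theorem: if p is prime and gcd(a,p)=1, then a^(p-1) ≡ 1 (mod p)
p = 17 is prime, gcd(2,17) = 1
Reduce exponent: 1057 mod 16 = 1
So 2^1057 ≡ 2^1 (mod 17)
2^1 mod 17 = 2

2^1057 ≡ 2 (mod 17)


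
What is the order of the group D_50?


|D_n| = 2n (n rotations and n reflections)
|D_50| = 2×50 = 100

|D_50| = 100


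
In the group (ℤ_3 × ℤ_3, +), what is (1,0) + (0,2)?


Operation: componentwise addition mod (3, 3)
(1,0) + (0,2) = ((a₁+b₁) mod 3, (a₂+b₂) mod 3) with a = (1,0), b = (0,2)

(1,0) + (0,2) = (1,2)


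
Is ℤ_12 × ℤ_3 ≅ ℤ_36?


Comparing ℤ_12 × ℤ_3 and ℤ_36:
gcd(12,3) = 3 ≠ 1. Max element order in ℤ_12×ℤ_3 is lcm(12,3) = 12 < 36, so it has no element of order 36

No, ℤ_12 × ℤ_3 ≇ ℤ_36


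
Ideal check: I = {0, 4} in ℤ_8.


Check ideal conditions for I = {0, 4} in ℤ_8:
(1) I is an additive subgroup? Yes
(2) For r ∈ ℤ_8 and a ∈ I: r·a ∈ I? Yes

Yes, I is an ideal of ℤ_8


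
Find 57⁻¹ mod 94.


Use the extended Euclidean algorithm to write 1 = 57·s + 94·t; then s mod 94 is the inverse.
Euclidean algorithm:
  57 = 0·94 + 57
  94 = 1·57 + 37
  57 = 1·37 + 20
  37 = 1·20 + 17
  20 = 1·17 + 3
  17 = 5·3 + 2
  3 = 1·2 + 1
  2 = 2·1 + 0
gcd(57,94) = 1
Back-substitution gives: 57·(33) + 94·(-20) = 1
So 57⁻¹ ≡ 33 ≡ 33 (mod 94)
Check: 57 × 33 = 1881 ≡ 1 (mod 94) ✓

57⁻¹ ≡ 33 (mod 94)


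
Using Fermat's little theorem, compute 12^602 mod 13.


Fermat's little theorem: if p is prime and gcd(a,p)=1, then a^(p-1) ≡ 1 (mod p)
p = 13 is prime, gcd(12,13) = 1
Reduce exponent: 602 mod 12 = 2
So 12^602 ≡ 12^2 (mod 13)
12^2 mod 13 = 1

12^602 ≡ 1 (mod 13)


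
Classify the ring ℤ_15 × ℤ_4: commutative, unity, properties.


Direct product ring; commutative with unity (1,1); but (1,0)·(0,1) = (0,0) gives zero divisors, so not an integral domain
Commutative: Yes
Integral domain: No
Has unity: Yes

ℤ_15 × ℤ_4: Commutative=Yes, Unity=Yes


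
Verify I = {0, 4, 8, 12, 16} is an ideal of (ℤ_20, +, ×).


Check ideal conditions for I = {0, 4, 8, 12, 16} in ℤ_20:
(1) I is an additive subgroup? Yes
(2) For r ∈ ℤ_20 and a ∈ I: r·a ∈ I? Yes

Yes, I is an ideal of ℤ_20


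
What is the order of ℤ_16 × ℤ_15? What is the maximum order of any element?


|ℤ_16 × ℤ_15| = 16 × 15 = 240
Max element order = lcm(16,15) = 240
Cyclic? Yes (gcd=1)

|ℤ_16×ℤ_15| = 240, max element order = 240


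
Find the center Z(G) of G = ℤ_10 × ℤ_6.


Z(G) = {g ∈ G | gx = xg for all x ∈ G}
Direct product of abelian groups is abelian, so Z(G) = G

Z(ℤ_10 × ℤ_6) = ℤ_10 × ℤ_6


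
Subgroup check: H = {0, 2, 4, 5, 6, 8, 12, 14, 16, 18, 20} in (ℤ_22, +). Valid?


Subgroup test for H = {0, 2, 4, 5, 6, 8, 12, 14, 16, 18, 20} in (ℤ_22, +):
(1) 0 ∈ H? Yes
(2) Closure: for all a,b ∈ H, (a+b) mod 22 ∈ H? No  [counterexample: 2 + 5 = 7 ∉ H]
(3) Inverses: for all a ∈ H, -a mod 22 ∈ H? No

No, H is not a subgroup of ℤ_22


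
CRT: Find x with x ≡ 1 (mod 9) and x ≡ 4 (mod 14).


m₁ = 9, m₂ = 14, gcd = 1, so CRT applies. M = m₁·m₂ = 126
Let M₁ = M/m₁ = 14, M₂ = M/m₂ = 9
Find y₁ ≡ M₁⁻¹ (mod m₁): 14⁻¹ ≡ 2 (mod 9)
Find y₂ ≡ M₂⁻¹ (mod m₂): 9⁻¹ ≡ 11 (mod 14)
x = a₁·M₁·y₁ + a₂·M₂·y₂ = 1·14·2 + 4·9·11 = 424
Reduce mod 126: x ≡ 46
Check: 46 mod 9 = 1 ✓, 46 mod 14 = 4 ✓

x ≡ 46 (mod 126)


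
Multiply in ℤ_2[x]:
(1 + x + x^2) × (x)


Expand and collect like terms; reduce coefficients mod 2:
x^0: 1·0 = 0 ≡ 0 (mod 2)
x^1: 1·1 + 1·0 = 1 ≡ 1 (mod 2)
x^2: 1·1 + 1·0 = 1 ≡ 1 (mod 2)
x^3: 1·1 = 1 ≡ 1 (mod 2)
Result: x + x^2 + x^3

f · g = x + x^2 + x^3


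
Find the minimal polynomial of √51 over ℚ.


√51 satisfies x² - 51 = 0, irreducible over ℚ since 51 is squarefree

Minimal polynomial: x² - 51


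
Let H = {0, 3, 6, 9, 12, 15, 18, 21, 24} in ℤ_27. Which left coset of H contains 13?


13 + H = {13 + h (mod 27) : h ∈ H}
13+0=13, 13+3=16, 13+6=19, 13+9=22, 13+12=25, 13+15=1, 13+18=4, 13+21=7, 13+24=10
13 + H = {1, 4, 7, 10, 13, 16, 19, 22, 25} = 1 + H

13 + H = {1, 4, 7, 10, 13, 16, 19, 22, 25}


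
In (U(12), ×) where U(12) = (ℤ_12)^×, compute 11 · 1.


Operation: multiplication mod 12
11 · 1 = (a × b) mod 12 with a = 11, b = 1

11 · 1 = 11


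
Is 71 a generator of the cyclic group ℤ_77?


g generates ℤ_n iff gcd(g, n) = 1
gcd(71, 77) = 1
Since gcd = 1, 71 is a generator.

Yes, 71 generates ℤ_77


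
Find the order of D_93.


|D_n| = 2n (n rotations and n reflections)
|D_93| = 2×93 = 186

|D_93| = 186


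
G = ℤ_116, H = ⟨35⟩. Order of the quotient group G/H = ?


|⟨35⟩| = n / gcd(35, 116) = 116 / 1 = 116
H is normal (ℤ_116 is abelian).
|G/H| = |G| / |H| = 116 / 116 = 1

|G/H| = 1


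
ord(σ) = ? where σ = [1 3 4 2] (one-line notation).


Cycle decomposition: (2 3 4)
Cycle lengths: 3
Order = lcm(3) = 3

ord(σ) = 3


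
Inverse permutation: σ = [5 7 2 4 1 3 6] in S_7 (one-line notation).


To find σ⁻¹, swap domain and range:
σ(1) = 5 → σ⁻¹(5) = 1
σ(2) = 7 → σ⁻¹(7) = 2
σ(3) = 2 → σ⁻¹(2) = 3
σ(4) = 4 → σ⁻¹(4) = 4
σ(5) = 1 → σ⁻¹(1) = 5
σ(6) = 3 → σ⁻¹(3) = 6
σ(7) = 6 → σ⁻¹(6) = 7

σ⁻¹ = [5 3 6 4 1 7 2]


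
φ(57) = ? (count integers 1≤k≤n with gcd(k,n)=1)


Factor n: 57 = 3 × 19
φ(n) = n · ∏(1 - 1/p) over distinct primes p | n
φ(57) = 57 · (1 - 1/3) · (1 - 1/19) = 36

φ(57) = 36


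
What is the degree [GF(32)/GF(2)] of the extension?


GF(32) = GF(2^5), so the extension degree is 5

[GF(32)/GF(2)] = 5


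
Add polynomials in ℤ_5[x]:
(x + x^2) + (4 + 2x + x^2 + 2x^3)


Add coefficients mod 5:
x^0: 0 + 4 = 4 (mod 5)
x^1: 1 + 2 = 3 (mod 5)
x^2: 1 + 1 = 2 (mod 5)
x^3: 0 + 2 = 2 (mod 5)
Result: 4 + 3x + 2x^2 + 2x^3

f + g = 4 + 3x + 2x^2 + 2x^3


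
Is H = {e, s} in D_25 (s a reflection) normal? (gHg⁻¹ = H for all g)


H = {e, s} in D_25 (s a reflection)
r·s·r⁻¹ = sr⁻² ≠ s for n ≥ 3, so {e, s} is not closed under conjugation

No, not a normal subgroup


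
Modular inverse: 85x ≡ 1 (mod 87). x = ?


Use the extended Euclidean algorithm to write 1 = 85·s + 87·t; then s mod 87 is the inverse.
Euclidean algorithm:
  85 = 0·87 + 85
  87 = 1·85 + 2
  85 = 42·2 + 1
  2 = 2·1 + 0
gcd(85,87) = 1
Back-substitution gives: 85·(43) + 87·(-42) = 1
So 85⁻¹ ≡ 43 ≡ 43 (mod 87)
Check: 85 × 43 = 3655 ≡ 1 (mod 87) ✓

85⁻¹ ≡ 43 (mod 87)


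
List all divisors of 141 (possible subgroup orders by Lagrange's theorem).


Lagrange's theorem: |H| divides |G|
|G| = 141
Divisors of 141: 1, 3, 47, 141

Possible subgroup orders: {1, 3, 47, 141}


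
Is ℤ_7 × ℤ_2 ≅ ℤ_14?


Comparing ℤ_7 × ℤ_2 and ℤ_14:
gcd(7,2) = 1, so ℤ_7 × ℤ_2 ≅ ℤ_14 (CRT)

Yes, ℤ_7 × ℤ_2 ≅ ℤ_14


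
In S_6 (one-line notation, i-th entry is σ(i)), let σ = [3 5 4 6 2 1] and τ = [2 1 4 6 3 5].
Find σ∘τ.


σ∘τ: apply τ first, then σ
1 →τ 2 →σ 5
2 →τ 1 →σ 3
3 →τ 4 →σ 6
4 →τ 6 →σ 1
5 →τ 3 →σ 4
6 →τ 5 →σ 2

σ∘τ = [5 3 6 1 4 2]


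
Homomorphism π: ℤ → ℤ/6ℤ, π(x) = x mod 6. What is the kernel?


Kernel = preimage of identity
ker(π) = multiples of 6 = 6ℤ

ker(π) = 6ℤ


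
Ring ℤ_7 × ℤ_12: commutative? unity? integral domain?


Direct product ring; commutative with unity (1,1); but (1,0)·(0,1) = (0,0) gives zero divisors, so not an integral domain
Commutative: Yes
Integral domain: No
Has unity: Yes

ℤ_7 × ℤ_12: Commutative=Yes, Unity=Yes


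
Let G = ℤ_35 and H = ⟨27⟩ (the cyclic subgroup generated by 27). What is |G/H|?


|⟨27⟩| = n / gcd(27, 35) = 35 / 1 = 35
H is normal (ℤ_35 is abelian).
|G/H| = |G| / |H| = 35 / 35 = 1

|G/H| = 1


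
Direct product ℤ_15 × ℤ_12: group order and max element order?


|ℤ_15 × ℤ_12| = 15 × 12 = 180
Max element order = lcm(15,12) = 60
Cyclic? No (gcd=3)

|ℤ_15×ℤ_12| = 180, max element order = 60


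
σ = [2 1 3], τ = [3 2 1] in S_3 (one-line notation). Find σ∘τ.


σ∘τ: apply τ first, then σ
1 →τ 3 →σ 3
2 →τ 2 →σ 1
3 →τ 1 →σ 2

σ∘τ = [3 1 2]


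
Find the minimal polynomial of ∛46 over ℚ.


∛46 satisfies x³ - 46 = 0, irreducible over ℚ (no rational root; 46 is not a perfect cube)

Minimal polynomial: x³ - 46


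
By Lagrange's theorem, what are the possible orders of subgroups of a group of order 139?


Lagrange's theorem: |H| divides |G|
|G| = 139
Divisors of 139: 1, 139

Possible subgroup orders: {1, 139}


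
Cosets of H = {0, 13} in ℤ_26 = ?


H = {0, 13}, |H| = 2
Number of cosets = |G|/|H| = 26/2 = 13
0 + H = {0, 13}
1 + H = {1, 14}
2 + H = {2, 15}
3 + H = {3, 16}
4 + H = {4, 17}
5 + H = {5, 18}
6 + H = {6, 19}
7 + H = {7, 20}
8 + H = {8, 21}
9 + H = {9, 22}
10 + H = {10, 23}
11 + H = {11, 24}
12 + H = {12, 25}

Cosets: 0+H={0,13}; 1+H={1,14}; 2+H={2,15}; 3+H={3,16}; 4+H={4,17}; 5+H={5,18}; 6+H={6,19}; 7+H={7,20}; 8+H={8,21}; 9+H={9,22}; 10+H={10,23}; 11+H={11,24}; 12+H={12,25}


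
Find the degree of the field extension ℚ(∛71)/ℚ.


∛71 has minimal polynomial x³ - 71 (irreducible over ℚ since 71 is not a perfect cube)

[ℚ(∛71)/ℚ] = 3


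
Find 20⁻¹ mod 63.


Use the extended Euclidean algorithm to write 1 = 20·s + 63·t; then s mod 63 is the inverse.
Euclidean algorithm:
  20 = 0·63 + 20
  63 = 3·20 + 3
  20 = 6·3 + 2
  3 = 1·2 + 1
  2 = 2·1 + 0
gcd(20,63) = 1
Back-substitution gives: 20·(-22) + 63·(7) = 1
So 20⁻¹ ≡ -22 ≡ 41 (mod 63)
Check: 20 × 41 = 820 ≡ 1 (mod 63) ✓

20⁻¹ ≡ 41 (mod 63)


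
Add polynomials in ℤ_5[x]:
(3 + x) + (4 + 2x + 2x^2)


Add coefficients mod 5:
x^0: 3 + 4 = 2 (mod 5)
x^1: 1 + 2 = 3 (mod 5)
x^2: 0 + 2 = 2 (mod 5)
Result: 2 + 3x + 2x^2

f + g = 2 + 3x + 2x^2


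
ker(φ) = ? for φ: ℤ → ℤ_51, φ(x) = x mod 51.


Kernel = preimage of identity
ker(φ) = {x ∈ ℤ : x ≡ 0 (mod 51)} = 51ℤ = {0, ±51, ±102, ...}

ker(φ) = 51ℤ


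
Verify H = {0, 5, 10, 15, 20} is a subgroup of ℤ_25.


Subgroup test for H = {0, 5, 10, 15, 20} in (ℤ_25, +):
(1) 0 ∈ H? Yes
(2) Closure: for all a,b ∈ H, (a+b) mod 25 ∈ H? Yes
(3) Inverses: for all a ∈ H, -a mod 25 ∈ H? Yes

Yes, H is a subgroup of ℤ_25


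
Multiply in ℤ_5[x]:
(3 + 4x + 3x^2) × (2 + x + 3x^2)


Expand and collect like terms; reduce coefficients mod 5:
x^0: 3·2 = 6 ≡ 1 (mod 5)
x^1: 3·1 + 4·2 = 11 ≡ 1 (mod 5)
x^2: 3·3 + 4·1 + 3·2 = 19 ≡ 4 (mod 5)
x^3: 4·3 + 3·1 = 15 ≡ 0 (mod 5)
x^4: 3·3 = 9 ≡ 4 (mod 5)
Result: 1 + x + 4x^2 + 4x^4

f · g = 1 + x + 4x^2 + 4x^4


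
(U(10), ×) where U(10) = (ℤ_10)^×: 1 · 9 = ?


Operation: multiplication mod 10
1 · 9 = (a × b) mod 10 with a = 1, b = 9

1 · 9 = 9


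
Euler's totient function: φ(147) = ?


Factor n: 147 = 3 × 7^2
φ(n) = n · ∏(1 - 1/p) over distinct primes p | n
φ(147) = 147 · (1 - 1/3) · (1 - 1/7) = 84

φ(147) = 84


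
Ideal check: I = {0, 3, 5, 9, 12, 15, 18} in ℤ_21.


Check ideal conditions for I = {0, 3, 5, 9, 12, 15, 18} in ℤ_21:
(1) I is an additive subgroup? No
(2) For r ∈ ℤ_21 and a ∈ I: r·a ∈ I? No  [counterexample: r=2, a=3, r·a mod 21 = 6 ∉ I]

No, I is not an ideal of ℤ_21


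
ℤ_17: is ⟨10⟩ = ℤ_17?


g generates ℤ_n iff gcd(g, n) = 1
gcd(10, 17) = 1
Since gcd = 1, 10 is a generator.

Yes, 10 generates ℤ_17


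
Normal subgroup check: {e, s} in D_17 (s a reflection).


H = {e, s} in D_17 (s a reflection)
r·s·r⁻¹ = sr⁻² ≠ s for n ≥ 3, so {e, s} is not closed under conjugation

No, not a normal subgroup


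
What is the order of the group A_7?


|A_n| = n!/2 (even permutations)
|A_7| = 7!/2 = 5040/2 = 2520

|A_7| = 2520


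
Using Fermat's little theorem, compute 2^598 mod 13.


Fermat's little theorem: if p is prime and gcd(a,p)=1, then a^(p-1) ≡ 1 (mod p)
p = 13 is prime, gcd(2,13) = 1
Reduce exponent: 598 mod 12 = 10
So 2^598 ≡ 2^10 (mod 13)
2^10 mod 13 = 10

2^598 ≡ 10 (mod 13)


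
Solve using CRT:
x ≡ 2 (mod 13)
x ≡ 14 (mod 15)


m₁ = 13, m₂ = 15, gcd = 1, so CRT applies. M = m₁·m₂ = 195
Let M₁ = M/m₁ = 15, M₂ = M/m₂ = 13
Find y₁ ≡ M₁⁻¹ (mod m₁): 15⁻¹ ≡ 7 (mod 13)
Find y₂ ≡ M₂⁻¹ (mod m₂): 13⁻¹ ≡ 7 (mod 15)
x = a₁·M₁·y₁ + a₂·M₂·y₂ = 2·15·7 + 14·13·7 = 1484
Reduce mod 195: x ≡ 119
Check: 119 mod 13 = 2 ✓, 119 mod 15 = 14 ✓

x ≡ 119 (mod 195)


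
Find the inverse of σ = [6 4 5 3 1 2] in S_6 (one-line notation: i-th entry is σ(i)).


To find σ⁻¹, swap domain and range:
σ(1) = 6 → σ⁻¹(6) = 1
σ(2) = 4 → σ⁻¹(4) = 2
σ(3) = 5 → σ⁻¹(5) = 3
σ(4) = 3 → σ⁻¹(3) = 4
σ(5) = 1 → σ⁻¹(1) = 5
σ(6) = 2 → σ⁻¹(2) = 6

σ⁻¹ = [5 6 4 2 3 1]


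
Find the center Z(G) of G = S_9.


Z(G) = {g ∈ G | gx = xg for all x ∈ G}
S_n is non-abelian for n ≥ 3; Z(S_9) is trivial

Z(S_9) = {e}


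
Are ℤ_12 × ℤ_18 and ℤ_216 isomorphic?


Comparing ℤ_12 × ℤ_18 and ℤ_216:
gcd(12,18) = 6 ≠ 1. Max element order in ℤ_12×ℤ_18 is lcm(12,18) = 36 < 216, so it has no element of order 216

No, ℤ_12 × ℤ_18 ≇ ℤ_216


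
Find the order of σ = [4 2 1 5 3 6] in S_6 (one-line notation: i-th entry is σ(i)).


Cycle decomposition: (1 4 5 3)
Cycle lengths: 4
Order = lcm(4) = 4

ord(σ) = 4


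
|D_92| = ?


|D_n| = 2n (n rotations and n reflections)
|D_92| = 2×92 = 184

|D_92| = 184


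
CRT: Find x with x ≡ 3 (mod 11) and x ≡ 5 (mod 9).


m₁ = 11, m₂ = 9, gcd = 1, so CRT applies. M = m₁·m₂ = 99
Let M₁ = M/m₁ = 9, M₂ = M/m₂ = 11
Find y₁ ≡ M₁⁻¹ (mod m₁): 9⁻¹ ≡ 5 (mod 11)
Find y₂ ≡ M₂⁻¹ (mod m₂): 11⁻¹ ≡ 5 (mod 9)
x = a₁·M₁·y₁ + a₂·M₂·y₂ = 3·9·5 + 5·11·5 = 410
Reduce mod 99: x ≡ 14
Check: 14 mod 11 = 3 ✓, 14 mod 9 = 5 ✓

x ≡ 14 (mod 99)


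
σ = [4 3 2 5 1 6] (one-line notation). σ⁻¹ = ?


To find σ⁻¹, swap domain and range:
σ(1) = 4 → σ⁻¹(4) = 1
σ(2) = 3 → σ⁻¹(3) = 2
σ(3) = 2 → σ⁻¹(2) = 3
σ(4) = 5 → σ⁻¹(5) = 4
σ(5) = 1 → σ⁻¹(1) = 5
σ(6) = 6 → σ⁻¹(6) = 6

σ⁻¹ = [5 3 2 1 4 6]


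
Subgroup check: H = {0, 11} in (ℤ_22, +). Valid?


Subgroup test for H = {0, 11} in (ℤ_22, +):
(1) 0 ∈ H? Yes
(2) Closure: for all a,b ∈ H, (a+b) mod 22 ∈ H? Yes
(3) Inverses: for all a ∈ H, -a mod 22 ∈ H? Yes

Yes, H is a subgroup of ℤ_22


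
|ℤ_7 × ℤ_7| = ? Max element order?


|ℤ_7 × ℤ_7| = 7 × 7 = 49
Max element order = lcm(7,7) = 7
Cyclic? No (gcd=7)

|ℤ_7×ℤ_7| = 49, max element order = 7


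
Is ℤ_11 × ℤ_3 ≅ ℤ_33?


Comparing ℤ_11 × ℤ_3 and ℤ_33:
gcd(11,3) = 1, so ℤ_11 × ℤ_3 ≅ ℤ_33 (CRT)

Yes, ℤ_11 × ℤ_3 ≅ ℤ_33


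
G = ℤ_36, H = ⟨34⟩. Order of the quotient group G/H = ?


|⟨34⟩| = n / gcd(34, 36) = 36 / 2 = 18
H is normal (ℤ_36 is abelian).
|G/H| = |G| / |H| = 36 / 18 = 2

|G/H| = 2


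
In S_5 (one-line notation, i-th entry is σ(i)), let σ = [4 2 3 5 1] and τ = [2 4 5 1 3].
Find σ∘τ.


σ∘τ: apply τ first, then σ
1 →τ 2 →σ 2
2 →τ 4 →σ 5
3 →τ 5 →σ 1
4 →τ 1 →σ 4
5 →τ 3 →σ 3

σ∘τ = [2 5 1 4 3]


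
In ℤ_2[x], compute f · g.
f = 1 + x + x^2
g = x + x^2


Expand and collect like terms; reduce coefficients mod 2:
x^0: 1·0 = 0 ≡ 0 (mod 2)
x^1: 1·1 + 1·0 = 1 ≡ 1 (mod 2)
x^2: 1·1 + 1·1 + 1·0 = 2 ≡ 0 (mod 2)
x^3: 1·1 + 1·1 = 2 ≡ 0 (mod 2)
x^4: 1·1 = 1 ≡ 1 (mod 2)
Result: x + x^4

f · g = x + x^4


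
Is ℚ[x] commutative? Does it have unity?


Polynomial ring over ℚ (an integral domain) is a commutative integral domain with unity 1
Commutative: Yes
Integral domain: Yes
Has unity: Yes

ℚ[x]: Commutative=Yes, Unity=Yes


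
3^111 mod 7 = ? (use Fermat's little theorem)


Fermat's little theorem: if p is prime and gcd(a,p)=1, then a^(p-1) ≡ 1 (mod p)
p = 7 is prime, gcd(3,7) = 1
Reduce exponent: 111 mod 6 = 3
So 3^111 ≡ 3^3 (mod 7)
3^3 mod 7 = 6

3^111 ≡ 6 (mod 7)


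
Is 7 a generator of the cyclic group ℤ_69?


g generates ℤ_n iff gcd(g, n) = 1
gcd(7, 69) = 1
Since gcd = 1, 7 is a generator.

Yes, 7 generates ℤ_69


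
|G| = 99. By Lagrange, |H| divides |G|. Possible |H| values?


Lagrange's theorem: |H| divides |G|
|G| = 99
Divisors of 99: 1, 3, 9, 11, 33, 99

Possible subgroup orders: {1, 3, 9, 11, 33, 99}


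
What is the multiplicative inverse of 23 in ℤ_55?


Use the extended Euclidean algorithm to write 1 = 23·s + 55·t; then s mod 55 is the inverse.
Euclidean algorithm:
  23 = 0·55 + 23
  55 = 2·23 + 9
  23 = 2·9 + 5
  9 = 1·5 + 4
  5 = 1·4 + 1
  4 = 4·1 + 0
gcd(23,55) = 1
Back-substitution gives: 23·(12) + 55·(-5) = 1
So 23⁻¹ ≡ 12 ≡ 12 (mod 55)
Check: 23 × 12 = 276 ≡ 1 (mod 55) ✓

23⁻¹ ≡ 12 (mod 55)


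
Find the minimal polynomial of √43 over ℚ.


√43 satisfies x² - 43 = 0, irreducible over ℚ since 43 is squarefree

Minimal polynomial: x² - 43


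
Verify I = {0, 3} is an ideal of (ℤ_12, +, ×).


Check ideal conditions for I = {0, 3} in ℤ_12:
(1) I is an additive subgroup? No
(2) For r ∈ ℤ_12 and a ∈ I: r·a ∈ I? No  [counterexample: r=2, a=3, r·a mod 12 = 6 ∉ I]

No, I is not an ideal of ℤ_12


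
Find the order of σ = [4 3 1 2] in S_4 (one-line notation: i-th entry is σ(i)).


Cycle decomposition: (1 4 2 3)
Cycle lengths: 4
Order = lcm(4) = 4

ord(σ) = 4


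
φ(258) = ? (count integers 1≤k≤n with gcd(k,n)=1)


Factor n: 258 = 2 × 3 × 43
φ(n) = n · ∏(1 - 1/p) over distinct primes p | n
φ(258) = 258 · (1 - 1/2) · (1 - 1/3) · (1 - 1/43) = 84

φ(258) = 84


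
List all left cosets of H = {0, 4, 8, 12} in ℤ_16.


H = {0, 4, 8, 12}, |H| = 4
Number of cosets = |G|/|H| = 16/4 = 4
0 + H = {0, 4, 8, 12}
1 + H = {1, 5, 9, 13}
2 + H = {2, 6, 10, 14}
3 + H = {3, 7, 11, 15}

Cosets: 0+H={0,4,8,12}; 1+H={1,5,9,13}; 2+H={2,6,10,14}; 3+H={3,7,11,15}


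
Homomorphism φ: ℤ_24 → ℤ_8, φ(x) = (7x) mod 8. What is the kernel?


Kernel = preimage of identity
ker(φ) = {x ∈ ℤ_24 : 7x ≡ 0 (mod 8)}. Since 8 | 24, φ is well-defined. The kernel is the cyclic subgroup ⟨8⟩ of ℤ_24 (order 3), i.e. {0, 8, 16}

ker(φ) = {0, 8, 16}


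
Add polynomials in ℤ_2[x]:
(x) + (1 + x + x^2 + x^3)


Add coefficients mod 2:
x^0: 0 + 1 = 1 (mod 2)
x^1: 1 + 1 = 0 (mod 2)
x^2: 0 + 1 = 1 (mod 2)
x^3: 0 + 1 = 1 (mod 2)
Result: 1 + x^2 + x^3

f + g = 1 + x^2 + x^3


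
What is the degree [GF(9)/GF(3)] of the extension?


GF(9) = GF(3^2), so the extension degree is 2

[GF(9)/GF(3)] = 2


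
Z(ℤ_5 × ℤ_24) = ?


Z(G) = {g ∈ G | gx = xg for all x ∈ G}
Direct product of abelian groups is abelian, so Z(G) = G

Z(ℤ_5 × ℤ_24) = ℤ_5 × ℤ_24


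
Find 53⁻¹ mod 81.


Use the extended Euclidean algorithm to write 1 = 53·s + 81·t; then s mod 81 is the inverse.
Euclidean algorithm:
  53 = 0·81 + 53
  81 = 1·53 + 28
  53 = 1·28 + 25
  28 = 1·25 + 3
  25 = 8·3 + 1
  3 = 3·1 + 0
gcd(53,81) = 1
Back-substitution gives: 53·(26) + 81·(-17) = 1
So 53⁻¹ ≡ 26 ≡ 26 (mod 81)
Check: 53 × 26 = 1378 ≡ 1 (mod 81) ✓

53⁻¹ ≡ 26 (mod 81)


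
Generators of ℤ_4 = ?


g generates ℤ_n iff gcd(g,n) = 1
Checking each g ∈ {1,...,3}:
gcd(1,4) = 1
gcd(2,4) = 2
gcd(3,4) = 1
Generators: {1, 3}
Number of generators = φ(4) = 2

Generators of ℤ_4 = {1, 3}


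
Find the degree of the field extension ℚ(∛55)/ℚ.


∛55 has minimal polynomial x³ - 55 (irreducible over ℚ since 55 is not a perfect cube)

[ℚ(∛55)/ℚ] = 3


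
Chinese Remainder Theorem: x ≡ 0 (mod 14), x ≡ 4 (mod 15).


m₁ = 14, m₂ = 15, gcd = 1, so CRT applies. M = m₁·m₂ = 210
Let M₁ = M/m₁ = 15, M₂ = M/m₂ = 14
Find y₁ ≡ M₁⁻¹ (mod m₁): 15⁻¹ ≡ 1 (mod 14)
Find y₂ ≡ M₂⁻¹ (mod m₂): 14⁻¹ ≡ 14 (mod 15)
x = a₁·M₁·y₁ + a₂·M₂·y₂ = 0·15·1 + 4·14·14 = 784
Reduce mod 210: x ≡ 154
Check: 154 mod 14 = 0 ✓, 154 mod 15 = 4 ✓

x ≡ 154 (mod 210)


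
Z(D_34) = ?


Z(G) = {g ∈ G | gx = xg for all x ∈ G}
For even n, Z(D_n) = {e, r^(n/2)}: the 180° rotation r^17 commutes with every reflection and rotation

Z(D_34) = {e, r^17}


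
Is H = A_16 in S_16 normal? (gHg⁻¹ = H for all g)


H = A_16 in S_16
A_16 has index 2 in S_16, and every subgroup of index 2 is normal

Yes, normal subgroup


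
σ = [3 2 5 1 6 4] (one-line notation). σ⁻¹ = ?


To find σ⁻¹, swap domain and range:
σ(1) = 3 → σ⁻¹(3) = 1
σ(2) = 2 → σ⁻¹(2) = 2
σ(3) = 5 → σ⁻¹(5) = 3
σ(4) = 1 → σ⁻¹(1) = 4
σ(5) = 6 → σ⁻¹(6) = 5
σ(6) = 4 → σ⁻¹(4) = 6

σ⁻¹ = [4 2 1 6 3 5]


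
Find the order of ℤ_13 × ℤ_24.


|A × B| = |A| · |B|
|ℤ_13 × ℤ_24| = 13 × 24 = 312

|ℤ_13 × ℤ_24| = 312


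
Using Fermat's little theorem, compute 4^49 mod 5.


Fermat's little theorem: if p is prime and gcd(a,p)=1, then a^(p-1) ≡ 1 (mod p)
p = 5 is prime, gcd(4,5) = 1
Reduce exponent: 49 mod 4 = 1
So 4^49 ≡ 4^1 (mod 5)
4^1 mod 5 = 4

4^49 ≡ 4 (mod 5)


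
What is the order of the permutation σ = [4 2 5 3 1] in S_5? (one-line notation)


Cycle decomposition: (1 4 3 5)
Cycle lengths: 4
Order = lcm(4) = 4

ord(σ) = 4


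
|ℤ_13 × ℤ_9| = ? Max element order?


|ℤ_13 × ℤ_9| = 13 × 9 = 117
Max element order = lcm(13,9) = 117
Cyclic? Yes (gcd=1)

|ℤ_13×ℤ_9| = 117, max element order = 117


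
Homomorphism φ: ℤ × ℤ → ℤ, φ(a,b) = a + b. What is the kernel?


Kernel = preimage of identity
ker(φ) = {(a,b) ∈ ℤ² | a+b = 0} = {(a,-a) | a ∈ ℤ}

ker(φ) = {(a,-a) | a ∈ ℤ}


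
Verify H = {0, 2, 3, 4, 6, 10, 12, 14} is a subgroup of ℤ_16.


Subgroup test for H = {0, 2, 3, 4, 6, 10, 12, 14} in (ℤ_16, +):
(1) 0 ∈ H? Yes
(2) Closure: for all a,b ∈ H, (a+b) mod 16 ∈ H? No  [counterexample: 2 + 3 = 5 ∉ H]
(3) Inverses: for all a ∈ H, -a mod 16 ∈ H? No

No, H is not a subgroup of ℤ_16


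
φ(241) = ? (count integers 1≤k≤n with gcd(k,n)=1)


Factor n: 241 = 241
φ(n) = n · ∏(1 - 1/p) over distinct primes p | n
φ(241) = 241 · (1 - 1/241) = 240

φ(241) = 240


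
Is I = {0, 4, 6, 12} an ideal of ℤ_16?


Check ideal conditions for I = {0, 4, 6, 12} in ℤ_16:
(1) I is an additive subgroup? No
(2) For r ∈ ℤ_16 and a ∈ I: r·a ∈ I? No  [counterexample: r=2, a=4, r·a mod 16 = 8 ∉ I]

No, I is not an ideal of ℤ_16


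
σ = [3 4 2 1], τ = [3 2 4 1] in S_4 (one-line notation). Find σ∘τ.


σ∘τ: apply τ first, then σ
1 →τ 3 →σ 2
2 →τ 2 →σ 4
3 →τ 4 →σ 1
4 →τ 1 →σ 3

σ∘τ = [2 4 1 3]


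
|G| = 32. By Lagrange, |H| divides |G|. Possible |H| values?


Lagrange's theorem: |H| divides |G|
|G| = 32
Divisors of 32: 1, 2, 4, 8, 16, 32

Possible subgroup orders: {1, 2, 4, 8, 16, 32}


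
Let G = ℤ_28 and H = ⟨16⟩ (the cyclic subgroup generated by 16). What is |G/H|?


|⟨16⟩| = n / gcd(16, 28) = 28 / 4 = 7
H is normal (ℤ_28 is abelian).
|G/H| = |G| / |H| = 28 / 7 = 4

|G/H| = 4


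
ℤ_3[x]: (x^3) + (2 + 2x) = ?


Add coefficients mod 3:
x^0: 0 + 2 = 2 (mod 3)
x^1: 0 + 2 = 2 (mod 3)
x^2: 0 + 0 = 0 (mod 3)
x^3: 1 + 0 = 1 (mod 3)
Result: 2 + 2x + x^3

f + g = 2 + 2x + x^3


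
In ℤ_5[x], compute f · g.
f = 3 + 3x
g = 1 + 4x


Expand and collect like terms; reduce coefficients mod 5:
x^0: 3·1 = 3 ≡ 3 (mod 5)
x^1: 3·4 + 3·1 = 15 ≡ 0 (mod 5)
x^2: 3·4 = 12 ≡ 2 (mod 5)
Result: 3 + 2x^2

f · g = 3 + 2x^2


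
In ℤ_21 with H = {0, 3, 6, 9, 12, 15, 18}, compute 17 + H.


17 + H = {17 + h (mod 21) : h ∈ H}
17+0=17, 17+3=20, 17+6=2, 17+9=5, 17+12=8, 17+15=11, 17+18=14
17 + H = {2, 5, 8, 11, 14, 17, 20} = 2 + H

17 + H = {2, 5, 8, 11, 14, 17, 20}


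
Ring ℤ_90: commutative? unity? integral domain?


ℤ_90 is a commutative ring with unity 1; 90 = 2×45 is composite, so 2·45 ≡ 0 gives zero divisors (not an integral domain)
Commutative: Yes
Integral domain: No
Has unity: Yes

ℤ_90: Commutative=Yes, Unity=Yes


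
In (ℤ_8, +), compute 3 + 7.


Operation: addition mod 8
3 + 7 = (a + b) mod 8 with a = 3, b = 7

3 + 7 = 2


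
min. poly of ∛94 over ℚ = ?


∛94 satisfies x³ - 94 = 0, irreducible over ℚ (no rational root; 94 is not a perfect cube)

Minimal polynomial: x³ - 94


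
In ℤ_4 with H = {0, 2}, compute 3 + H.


3 + H = {3 + h (mod 4) : h ∈ H}
3+0=3, 3+2=1
3 + H = {1, 3} = 1 + H

3 + H = {1, 3}


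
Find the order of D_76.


|D_n| = 2n (n rotations and n reflections)
|D_76| = 2×76 = 152

|D_76| = 152


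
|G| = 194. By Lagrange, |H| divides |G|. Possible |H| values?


Lagrange's theorem: |H| divides |G|
|G| = 194
Divisors of 194: 1, 2, 97, 194

Possible subgroup orders: {1, 2, 97, 194}


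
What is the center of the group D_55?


Z(G) = {g ∈ G | gx = xg for all x ∈ G}
For odd n, Z(D_n) = {e}: no nontrivial rotation commutes with all reflections

Z(D_55) = {e}


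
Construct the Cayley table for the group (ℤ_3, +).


Elements: {0, 1, 2}
Operation: addition mod 3
Entry (a, b) = (a + b) mod 3

Cayley table:
  | 0 | 1 | 2
0 | 0 | 1 | 2
1 | 1 | 2 | 0
2 | 2 | 0 | 1


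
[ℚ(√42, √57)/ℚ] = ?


[ℚ(√42,√57):ℚ] = [ℚ(√42,√57):ℚ(√42)]·[ℚ(√42):ℚ] = 2·2 = 4

[ℚ(√42, √57)/ℚ] = 4


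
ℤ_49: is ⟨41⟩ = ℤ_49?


g generates ℤ_n iff gcd(g, n) = 1
gcd(41, 49) = 1
Since gcd = 1, 41 is a generator.

Yes, 41 generates ℤ_49


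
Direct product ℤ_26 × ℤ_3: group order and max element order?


|ℤ_26 × ℤ_3| = 26 × 3 = 78
Max element order = lcm(26,3) = 78
Cyclic? Yes (gcd=1)

|ℤ_26×ℤ_3| = 78, max element order = 78


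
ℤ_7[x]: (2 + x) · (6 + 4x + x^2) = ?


Expand and collect like terms; reduce coefficients mod 7:
x^0: 2·6 = 12 ≡ 5 (mod 7)
x^1: 2·4 + 1·6 = 14 ≡ 0 (mod 7)
x^2: 2·1 + 1·4 = 6 ≡ 6 (mod 7)
x^3: 1·1 = 1 ≡ 1 (mod 7)
Result: 5 + 6x^2 + x^3

f · g = 5 + 6x^2 + x^3


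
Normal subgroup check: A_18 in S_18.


H = A_18 in S_18
A_18 has index 2 in S_18, and every subgroup of index 2 is normal

Yes, normal subgroup


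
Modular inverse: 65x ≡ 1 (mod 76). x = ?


Use the extended Euclidean algorithm to write 1 = 65·s + 76·t; then s mod 76 is the inverse.
Euclidean algorithm:
  65 = 0·76 + 65
  76 = 1·65 + 11
  65 = 5·11 + 10
  11 = 1·10 + 1
  10 = 10·1 + 0
gcd(65,76) = 1
Back-substitution gives: 65·(-7) + 76·(6) = 1
So 65⁻¹ ≡ -7 ≡ 69 (mod 76)
Check: 65 × 69 = 4485 ≡ 1 (mod 76) ✓

65⁻¹ ≡ 69 (mod 76)


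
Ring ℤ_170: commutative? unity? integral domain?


ℤ_170 is a commutative ring with unity 1; 170 = 2×85 is composite, so 2·85 ≡ 0 gives zero divisors (not an integral domain)
Commutative: Yes
Integral domain: No
Has unity: Yes

ℤ_170: Commutative=Yes, Unity=Yes


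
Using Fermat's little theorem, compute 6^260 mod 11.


Fermat's little theorem: if p is prime and gcd(a,p)=1, then a^(p-1) ≡ 1 (mod p)
p = 11 is prime, gcd(6,11) = 1
Reduce exponent: 260 mod 10 = 0
So 6^260 ≡ 6^0 (mod 11)
6^0 = 1

6^260 ≡ 1 (mod 11)


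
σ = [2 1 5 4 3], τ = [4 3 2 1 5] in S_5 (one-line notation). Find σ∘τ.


σ∘τ: apply τ first, then σ
1 →τ 4 →σ 4
2 →τ 3 →σ 5
3 →τ 2 →σ 1
4 →τ 1 →σ 2
5 →τ 5 →σ 3

σ∘τ = [4 5 1 2 3]


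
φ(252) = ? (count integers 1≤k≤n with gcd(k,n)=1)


Factor n: 252 = 2^2 × 3^2 × 7
φ(n) = n · ∏(1 - 1/p) over distinct primes p | n
φ(252) = 252 · (1 - 1/2) · (1 - 1/3) · (1 - 1/7) = 72

φ(252) = 72


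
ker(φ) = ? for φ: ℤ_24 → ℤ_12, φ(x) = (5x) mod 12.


Kernel = preimage of identity
ker(φ) = {x ∈ ℤ_24 : 5x ≡ 0 (mod 12)}. Since 12 | 24, φ is well-defined. The kernel is the cyclic subgroup ⟨12⟩ of ℤ_24 (order 2), i.e. {0, 12}

ker(φ) = {0, 12}


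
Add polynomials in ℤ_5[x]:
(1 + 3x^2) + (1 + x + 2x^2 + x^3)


Add coefficients mod 5:
x^0: 1 + 1 = 2 (mod 5)
x^1: 0 + 1 = 1 (mod 5)
x^2: 3 + 2 = 0 (mod 5)
x^3: 0 + 1 = 1 (mod 5)
Result: 2 + x + x^3

f + g = 2 + x + x^3


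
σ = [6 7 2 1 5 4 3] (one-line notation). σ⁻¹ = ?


To find σ⁻¹, swap domain and range:
σ(1) = 6 → σ⁻¹(6) = 1
σ(2) = 7 → σ⁻¹(7) = 2
σ(3) = 2 → σ⁻¹(2) = 3
σ(4) = 1 → σ⁻¹(1) = 4
σ(5) = 5 → σ⁻¹(5) = 5
σ(6) = 4 → σ⁻¹(4) = 6
σ(7) = 3 → σ⁻¹(3) = 7

σ⁻¹ = [4 3 7 6 5 1 2]


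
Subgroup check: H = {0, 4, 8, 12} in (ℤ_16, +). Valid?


Subgroup test for H = {0, 4, 8, 12} in (ℤ_16, +):
(1) 0 ∈ H? Yes
(2) Closure: for all a,b ∈ H, (a+b) mod 16 ∈ H? Yes
(3) Inverses: for all a ∈ H, -a mod 16 ∈ H? Yes

Yes, H is a subgroup of ℤ_16


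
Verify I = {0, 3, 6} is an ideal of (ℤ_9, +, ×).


Check ideal conditions for I = {0, 3, 6} in ℤ_9:
(1) I is an additive subgroup? Yes
(2) For r ∈ ℤ_9 and a ∈ I: r·a ∈ I? Yes

Yes, I is an ideal of ℤ_9


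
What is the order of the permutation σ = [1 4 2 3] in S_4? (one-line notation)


Cycle decomposition: (2 4 3)
Cycle lengths: 3
Order = lcm(3) = 3

ord(σ) = 3


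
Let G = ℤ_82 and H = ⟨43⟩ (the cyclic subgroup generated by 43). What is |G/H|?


|⟨43⟩| = n / gcd(43, 82) = 82 / 1 = 82
H is normal (ℤ_82 is abelian).
|G/H| = |G| / |H| = 82 / 82 = 1

|G/H| = 1


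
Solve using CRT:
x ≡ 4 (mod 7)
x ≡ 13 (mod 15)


m₁ = 7, m₂ = 15, gcd = 1, so CRT applies. M = m₁·m₂ = 105
Let M₁ = M/m₁ = 15, M₂ = M/m₂ = 7
Find y₁ ≡ M₁⁻¹ (mod m₁): 15⁻¹ ≡ 1 (mod 7)
Find y₂ ≡ M₂⁻¹ (mod m₂): 7⁻¹ ≡ 13 (mod 15)
x = a₁·M₁·y₁ + a₂·M₂·y₂ = 4·15·1 + 13·7·13 = 1243
Reduce mod 105: x ≡ 88
Check: 88 mod 7 = 4 ✓, 88 mod 15 = 13 ✓

x ≡ 88 (mod 105)


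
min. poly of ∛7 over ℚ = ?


∛7 satisfies x³ - 7 = 0, irreducible over ℚ (no rational root; 7 is not a perfect cube)

Minimal polynomial: x³ - 7


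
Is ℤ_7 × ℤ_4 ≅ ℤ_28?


Comparing ℤ_7 × ℤ_4 and ℤ_28:
gcd(7,4) = 1, so ℤ_7 × ℤ_4 ≅ ℤ_28 (CRT)

Yes, ℤ_7 × ℤ_4 ≅ ℤ_28


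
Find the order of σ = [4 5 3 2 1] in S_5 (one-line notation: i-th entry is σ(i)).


Cycle decomposition: (1 4 2 5)
Cycle lengths: 4
Order = lcm(4) = 4

ord(σ) = 4


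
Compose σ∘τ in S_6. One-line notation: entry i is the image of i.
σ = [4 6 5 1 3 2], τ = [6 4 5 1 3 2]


σ∘τ: apply τ first, then σ
1 →τ 6 →σ 2
2 →τ 4 →σ 1
3 →τ 5 →σ 3
4 →τ 1 →σ 4
5 →τ 3 →σ 5
6 →τ 2 →σ 6

σ∘τ = [2 1 3 4 5 6]


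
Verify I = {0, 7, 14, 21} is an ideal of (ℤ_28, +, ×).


Check ideal conditions for I = {0, 7, 14, 21} in ℤ_28:
(1) I is an additive subgroup? Yes
(2) For r ∈ ℤ_28 and a ∈ I: r·a ∈ I? Yes

Yes, I is an ideal of ℤ_28


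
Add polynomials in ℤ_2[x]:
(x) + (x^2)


Add coefficients mod 2:
x^0: 0 + 0 = 0 (mod 2)
x^1: 1 + 0 = 1 (mod 2)
x^2: 0 + 1 = 1 (mod 2)
Result: x + x^2

f + g = x + x^2


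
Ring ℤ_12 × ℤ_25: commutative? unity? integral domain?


Direct product ring; commutative with unity (1,1); but (1,0)·(0,1) = (0,0) gives zero divisors, so not an integral domain
Commutative: Yes
Integral domain: No
Has unity: Yes

ℤ_12 × ℤ_25: Commutative=Yes, Unity=Yes


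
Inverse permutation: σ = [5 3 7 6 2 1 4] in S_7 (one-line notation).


To find σ⁻¹, swap domain and range:
σ(1) = 5 → σ⁻¹(5) = 1
σ(2) = 3 → σ⁻¹(3) = 2
σ(3) = 7 → σ⁻¹(7) = 3
σ(4) = 6 → σ⁻¹(6) = 4
σ(5) = 2 → σ⁻¹(2) = 5
σ(6) = 1 → σ⁻¹(1) = 6
σ(7) = 4 → σ⁻¹(4) = 7

σ⁻¹ = [6 5 2 7 1 4 3]


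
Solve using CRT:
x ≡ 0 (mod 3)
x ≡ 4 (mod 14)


m₁ = 3, m₂ = 14, gcd = 1, so CRT applies. M = m₁·m₂ = 42
Let M₁ = M/m₁ = 14, M₂ = M/m₂ = 3
Find y₁ ≡ M₁⁻¹ (mod m₁): 14⁻¹ ≡ 2 (mod 3)
Find y₂ ≡ M₂⁻¹ (mod m₂): 3⁻¹ ≡ 5 (mod 14)
x = a₁·M₁·y₁ + a₂·M₂·y₂ = 0·14·2 + 4·3·5 = 60
Reduce mod 42: x ≡ 18
Check: 18 mod 3 = 0 ✓, 18 mod 14 = 4 ✓

x ≡ 18 (mod 42)


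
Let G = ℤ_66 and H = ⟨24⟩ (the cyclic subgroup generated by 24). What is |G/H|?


|⟨24⟩| = n / gcd(24, 66) = 66 / 6 = 11
H is normal (ℤ_66 is abelian).
|G/H| = |G| / |H| = 66 / 11 = 6

|G/H| = 6


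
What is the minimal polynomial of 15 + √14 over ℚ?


Let α = 15 + √14. Then α - 15 = √14, so (α - 15)² = 14, giving α² - 30α + 211 = 0. Degree 2 and α ∉ ℚ, so this is the minimal polynomial.

Minimal polynomial: x² - 30x + 211


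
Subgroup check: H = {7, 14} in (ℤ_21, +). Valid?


Subgroup test for H = {7, 14} in (ℤ_21, +):
(1) 0 ∈ H? No
(2) Closure: for all a,b ∈ H, (a+b) mod 21 ∈ H? No  [counterexample: 7 + 14 = 0 ∉ H]
(3) Inverses: for all a ∈ H, -a mod 21 ∈ H? Yes

No, H is not a subgroup of ℤ_21


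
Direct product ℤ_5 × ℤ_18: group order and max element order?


|ℤ_5 × ℤ_18| = 5 × 18 = 90
Max element order = lcm(5,18) = 90
Cyclic? Yes (gcd=1)

|ℤ_5×ℤ_18| = 90, max element order = 90


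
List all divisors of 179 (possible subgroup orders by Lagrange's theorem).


Lagrange's theorem: |H| divides |G|
|G| = 179
Divisors of 179: 1, 179

Possible subgroup orders: {1, 179}


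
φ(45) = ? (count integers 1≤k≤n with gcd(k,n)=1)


Factor n: 45 = 3^2 × 5
φ(n) = n · ∏(1 - 1/p) over distinct primes p | n
φ(45) = 45 · (1 - 1/3) · (1 - 1/5) = 24

φ(45) = 24


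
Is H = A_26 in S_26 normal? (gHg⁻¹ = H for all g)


H = A_26 in S_26
A_26 has index 2 in S_26, and every subgroup of index 2 is normal

Yes, normal subgroup


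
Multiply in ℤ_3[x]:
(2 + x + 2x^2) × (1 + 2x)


Expand and collect like terms; reduce coefficients mod 3:
x^0: 2·1 = 2 ≡ 2 (mod 3)
x^1: 2·2 + 1·1 = 5 ≡ 2 (mod 3)
x^2: 1·2 + 2·1 = 4 ≡ 1 (mod 3)
x^3: 2·2 = 4 ≡ 1 (mod 3)
Result: 2 + 2x + x^2 + x^3

f · g = 2 + 2x + x^2 + x^3


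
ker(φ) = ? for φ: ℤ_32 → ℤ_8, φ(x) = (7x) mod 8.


Kernel = preimage of identity
ker(φ) = {x ∈ ℤ_32 : 7x ≡ 0 (mod 8)}. Since 8 | 32, φ is well-defined. The kernel is the cyclic subgroup ⟨8⟩ of ℤ_32 (order 4), i.e. {0, 8, 16, 24}

ker(φ) = {0, 8, 16, 24}


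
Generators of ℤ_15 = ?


g generates ℤ_n iff gcd(g,n) = 1
Checking each g ∈ {1,...,14}:
gcd(1,15) = 1
gcd(2,15) = 1
gcd(3,15) = 3
gcd(4,15) = 1
gcd(5,15) = 5
gcd(6,15) = 3
gcd(7,15) = 1
gcd(8,15) = 1
gcd(9,15) = 3
gcd(10,15) = 5
gcd(11,15) = 1
gcd(12,15) = 3
gcd(13,15) = 1
gcd(14,15) = 1
Generators: {1, 2, 4, 7, 8, 11, 13, 14}
Number of generators = φ(15) = 8

Generators of ℤ_15 = {1, 2, 4, 7, 8, 11, 13, 14}


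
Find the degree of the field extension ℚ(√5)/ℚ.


√5 has minimal polynomial x² - 5 (irreducible over ℚ since 5 is squarefree)

[ℚ(√5)/ℚ] = 2


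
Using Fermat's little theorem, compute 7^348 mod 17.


Fermat's little theorem: if p is prime and gcd(a,p)=1, then a^(p-1) ≡ 1 (mod p)
p = 17 is prime, gcd(7,17) = 1
Reduce exponent: 348 mod 16 = 12
So 7^348 ≡ 7^12 (mod 17)
7^12 mod 17 = 13

7^348 ≡ 13 (mod 17)


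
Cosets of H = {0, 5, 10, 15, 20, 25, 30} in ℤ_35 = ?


H = {0, 5, 10, 15, 20, 25, 30}, |H| = 7
Number of cosets = |G|/|H| = 35/7 = 5
0 + H = {0, 5, 10, 15, 20, 25, 30}
1 + H = {1, 6, 11, 16, 21, 26, 31}
2 + H = {2, 7, 12, 17, 22, 27, 32}
3 + H = {3, 8, 13, 18, 23, 28, 33}
4 + H = {4, 9, 14, 19, 24, 29, 34}

Cosets: 0+H={0,5,10,15,20,25,30}; 1+H={1,6,11,16,21,26,31}; 2+H={2,7,12,17,22,27,32}; 3+H={3,8,13,18,23,28,33}; 4+H={4,9,14,19,24,29,34}


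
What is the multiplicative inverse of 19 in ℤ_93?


Use the extended Euclidean algorithm to write 1 = 19·s + 93·t; then s mod 93 is the inverse.
Euclidean algorithm:
  19 = 0·93 + 19
  93 = 4·19 + 17
  19 = 1·17 + 2
  17 = 8·2 + 1
  2 = 2·1 + 0
gcd(19,93) = 1
Back-substitution gives: 19·(-44) + 93·(9) = 1
So 19⁻¹ ≡ -44 ≡ 49 (mod 93)
Check: 19 × 49 = 931 ≡ 1 (mod 93) ✓

19⁻¹ ≡ 49 (mod 93)


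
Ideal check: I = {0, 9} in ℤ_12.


Check ideal conditions for I = {0, 9} in ℤ_12:
(1) I is an additive subgroup? No
(2) For r ∈ ℤ_12 and a ∈ I: r·a ∈ I? No  [counterexample: r=2, a=9, r·a mod 12 = 6 ∉ I]

No, I is not an ideal of ℤ_12


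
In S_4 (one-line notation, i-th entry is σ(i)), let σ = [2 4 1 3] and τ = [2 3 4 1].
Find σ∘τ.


σ∘τ: apply τ first, then σ
1 →τ 2 →σ 4
2 →τ 3 →σ 1
3 →τ 4 →σ 3
4 →τ 1 →σ 2

σ∘τ = [4 1 3 2]


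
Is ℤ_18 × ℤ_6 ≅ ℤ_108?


Comparing ℤ_18 × ℤ_6 and ℤ_108:
gcd(18,6) = 6 ≠ 1. Max element order in ℤ_18×ℤ_6 is lcm(18,6) = 18 < 108, so it has no element of order 108

No, ℤ_18 × ℤ_6 ≇ ℤ_108


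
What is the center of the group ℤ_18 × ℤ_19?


Z(G) = {g ∈ G | gx = xg for all x ∈ G}
Direct product of abelian groups is abelian, so Z(G) = G

Z(ℤ_18 × ℤ_19) = ℤ_18 × ℤ_19


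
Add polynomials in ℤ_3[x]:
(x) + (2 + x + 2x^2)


Add coefficients mod 3:
x^0: 0 + 2 = 2 (mod 3)
x^1: 1 + 1 = 2 (mod 3)
x^2: 0 + 2 = 2 (mod 3)
Result: 2 + 2x + 2x^2

f + g = 2 + 2x + 2x^2


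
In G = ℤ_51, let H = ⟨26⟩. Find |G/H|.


|⟨26⟩| = n / gcd(26, 51) = 51 / 1 = 51
H is normal (ℤ_51 is abelian).
|G/H| = |G| / |H| = 51 / 51 = 1

|G/H| = 1


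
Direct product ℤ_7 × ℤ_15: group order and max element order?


|ℤ_7 × ℤ_15| = 7 × 15 = 105
Max element order = lcm(7,15) = 105
Cyclic? Yes (gcd=1)

|ℤ_7×ℤ_15| = 105, max element order = 105
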